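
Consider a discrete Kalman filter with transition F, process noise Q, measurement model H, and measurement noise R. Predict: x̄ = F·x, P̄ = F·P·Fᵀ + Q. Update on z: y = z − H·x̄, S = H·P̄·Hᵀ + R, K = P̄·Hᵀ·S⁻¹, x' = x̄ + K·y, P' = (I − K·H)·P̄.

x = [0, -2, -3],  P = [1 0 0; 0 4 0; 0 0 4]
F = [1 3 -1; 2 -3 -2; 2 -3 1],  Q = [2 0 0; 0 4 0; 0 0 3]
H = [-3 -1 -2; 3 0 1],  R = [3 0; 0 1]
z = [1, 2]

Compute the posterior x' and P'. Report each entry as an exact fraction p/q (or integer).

x' = [51077/23229, 49852/23229, -108935/23229]
P' = [29672/23229 57388/23229 -77513/23229; 57388/23229 236288/23229 -183526/23229; -77513/23229 -183526/23229 221105/23229]

x̄ = F·x = [-3, 12, 3]
P̄ = F·P·Fᵀ + Q = [43 -26 -38; -26 60 32; -38 32 47]
y = z − H·x̄ = [10, 8]
S = H·P̄·Hᵀ + R = [154 -93; -93 207]
K = P̄·Hᵀ·S⁻¹ = [958/7743 11503/23229; -4600/7743 -11362/23229; -2905/7743 -11434/23229]
x' = x̄ + K·y = [51077/23229, 49852/23229, -108935/23229]
P' = (I − K·H)·P̄ = [29672/23229 57388/23229 -77513/23229; 57388/23229 236288/23229 -183526/23229; -77513/23229 -183526/23229 221105/23229]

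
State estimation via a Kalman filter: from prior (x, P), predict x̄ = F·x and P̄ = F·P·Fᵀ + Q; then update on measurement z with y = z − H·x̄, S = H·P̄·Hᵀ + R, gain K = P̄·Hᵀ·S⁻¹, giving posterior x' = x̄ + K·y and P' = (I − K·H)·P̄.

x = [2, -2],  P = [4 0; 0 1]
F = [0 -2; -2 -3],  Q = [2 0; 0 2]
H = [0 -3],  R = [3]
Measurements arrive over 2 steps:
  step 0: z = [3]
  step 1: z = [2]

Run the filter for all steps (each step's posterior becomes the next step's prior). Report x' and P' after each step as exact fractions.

step 0: x̄ = F·x = [4, 2]
step 0: P̄ = F·P·Fᵀ + Q = [6 6; 6 27]
step 0: y = z − H·x̄ = [9]
step 0: S = H·P̄·Hᵀ + R = [246]
step 0: K = P̄·Hᵀ·S⁻¹ = [-3/41; -27/82]
step 0: x' = x̄ + K·y = [137/41, -79/82]
step 0: P' = (I − K·H)·P̄ = [192/41 3/41; 3/41 27/82]
step 1: x̄ = F·x = [79/41, -311/82]
step 1: P̄ = F·P·Fᵀ + Q = [136/41 93/41; 93/41 2015/82]
step 1: y = z − H·x̄ = [-769/82]
step 1: S = H·P̄·Hᵀ + R = [18381/82]
step 1: K = P̄·Hᵀ·S⁻¹ = [-186/6127; -2015/6127]
step 1: x' = x̄ + K·y = [13550/6127, -4341/6127]
step 1: P' = (I − K·H)·P̄ = [19058/6127 186/6127; 186/6127 2015/6127]

step 0: x' = [137/41, -79/82], P' = [192/41 3/41; 3/41 27/82]
step 1: x' = [13550/6127, -4341/6127], P' = [19058/6127 186/6127; 186/6127 2015/6127]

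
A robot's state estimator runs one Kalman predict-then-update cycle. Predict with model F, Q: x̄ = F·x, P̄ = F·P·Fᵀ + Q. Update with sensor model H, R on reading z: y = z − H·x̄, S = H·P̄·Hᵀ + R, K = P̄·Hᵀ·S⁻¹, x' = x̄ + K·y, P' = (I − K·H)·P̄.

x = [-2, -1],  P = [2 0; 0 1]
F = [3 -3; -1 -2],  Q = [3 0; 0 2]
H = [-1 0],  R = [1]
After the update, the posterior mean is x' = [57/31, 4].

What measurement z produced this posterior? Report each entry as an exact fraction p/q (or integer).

z = [-2]

x̄ = F·x = [-3, 4]
P̄ = F·P·Fᵀ + Q = [30 0; 0 8]
S = H·P̄·Hᵀ + R = [31]
K = P̄·Hᵀ·S⁻¹ = [-30/31; 0]
x' − x̄ = [150/31, 0] = K·y
y = (KᵀK)⁻¹·Kᵀ·(x' − x̄) = [-5]
z = y + H·x̄ = [-5] + [3] = [-2]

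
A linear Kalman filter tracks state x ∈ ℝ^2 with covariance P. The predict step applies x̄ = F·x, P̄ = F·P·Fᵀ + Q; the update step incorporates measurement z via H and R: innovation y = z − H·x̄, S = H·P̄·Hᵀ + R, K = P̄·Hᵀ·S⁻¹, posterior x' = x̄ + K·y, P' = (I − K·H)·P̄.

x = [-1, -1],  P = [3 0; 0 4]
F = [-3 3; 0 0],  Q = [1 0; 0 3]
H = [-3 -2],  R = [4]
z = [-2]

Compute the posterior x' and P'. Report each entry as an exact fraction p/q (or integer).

x̄ = F·x = [0, 0]
P̄ = F·P·Fᵀ + Q = [64 0; 0 3]
y = z − H·x̄ = [-2]
S = H·P̄·Hᵀ + R = [592]
K = P̄·Hᵀ·S⁻¹ = [-12/37; -3/296]
x' = x̄ + K·y = [24/37, 3/148]
P' = (I − K·H)·P̄ = [64/37 -72/37; -72/37 435/148]

x' = [24/37, 3/148]
P' = [64/37 -72/37; -72/37 435/148]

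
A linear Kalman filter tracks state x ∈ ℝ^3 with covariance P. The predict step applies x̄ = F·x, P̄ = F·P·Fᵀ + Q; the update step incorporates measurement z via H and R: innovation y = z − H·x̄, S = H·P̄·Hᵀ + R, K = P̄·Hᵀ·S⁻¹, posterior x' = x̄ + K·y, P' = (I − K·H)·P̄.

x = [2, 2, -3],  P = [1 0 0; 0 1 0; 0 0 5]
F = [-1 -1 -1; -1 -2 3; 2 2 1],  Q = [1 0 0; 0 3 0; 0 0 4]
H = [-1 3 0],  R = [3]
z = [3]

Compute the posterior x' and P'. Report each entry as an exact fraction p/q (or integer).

x̄ = F·x = [-1, -15, 5]
P̄ = F·P·Fᵀ + Q = [8 -12 -9; -12 53 9; -9 9 17]
y = z − H·x̄ = [47]
S = H·P̄·Hᵀ + R = [560]
K = P̄·Hᵀ·S⁻¹ = [-11/140; 171/560; 9/140]
x' = x̄ + K·y = [-657/140, -363/560, 1123/140]
P' = (I − K·H)·P̄ = [159/35 201/140 -216/35; 201/140 439/560 -279/140; -216/35 -279/140 514/35]

x' = [-657/140, -363/560, 1123/140]
P' = [159/35 201/140 -216/35; 201/140 439/560 -279/140; -216/35 -279/140 514/35]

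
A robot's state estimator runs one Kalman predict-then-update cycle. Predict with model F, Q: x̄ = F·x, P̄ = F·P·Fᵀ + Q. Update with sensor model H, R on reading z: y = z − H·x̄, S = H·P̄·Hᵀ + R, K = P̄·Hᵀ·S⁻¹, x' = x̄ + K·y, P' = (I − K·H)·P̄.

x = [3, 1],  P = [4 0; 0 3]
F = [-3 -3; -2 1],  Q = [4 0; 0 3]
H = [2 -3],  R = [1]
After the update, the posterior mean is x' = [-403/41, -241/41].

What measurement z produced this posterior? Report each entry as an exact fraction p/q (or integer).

x̄ = F·x = [-12, -5]
P̄ = F·P·Fᵀ + Q = [67 15; 15 22]
S = H·P̄·Hᵀ + R = [287]
K = P̄·Hᵀ·S⁻¹ = [89/287; -36/287]
x' − x̄ = [89/41, -36/41] = K·y
y = (KᵀK)⁻¹·Kᵀ·(x' − x̄) = [7]
z = y + H·x̄ = [7] + [-9] = [-2]

z = [-2]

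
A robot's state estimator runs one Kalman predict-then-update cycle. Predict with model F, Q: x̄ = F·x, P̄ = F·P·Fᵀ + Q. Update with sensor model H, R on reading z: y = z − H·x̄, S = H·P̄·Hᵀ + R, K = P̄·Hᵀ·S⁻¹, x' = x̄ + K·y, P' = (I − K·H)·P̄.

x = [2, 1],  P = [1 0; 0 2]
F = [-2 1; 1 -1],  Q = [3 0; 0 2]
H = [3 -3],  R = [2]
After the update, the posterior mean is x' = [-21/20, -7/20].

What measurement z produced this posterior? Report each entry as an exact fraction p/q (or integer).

x̄ = F·x = [-3, 1]
P̄ = F·P·Fᵀ + Q = [9 -4; -4 5]
S = H·P̄·Hᵀ + R = [200]
K = P̄·Hᵀ·S⁻¹ = [39/200; -27/200]
x' − x̄ = [39/20, -27/20] = K·y
y = (KᵀK)⁻¹·Kᵀ·(x' − x̄) = [10]
z = y + H·x̄ = [10] + [-12] = [-2]

z = [-2]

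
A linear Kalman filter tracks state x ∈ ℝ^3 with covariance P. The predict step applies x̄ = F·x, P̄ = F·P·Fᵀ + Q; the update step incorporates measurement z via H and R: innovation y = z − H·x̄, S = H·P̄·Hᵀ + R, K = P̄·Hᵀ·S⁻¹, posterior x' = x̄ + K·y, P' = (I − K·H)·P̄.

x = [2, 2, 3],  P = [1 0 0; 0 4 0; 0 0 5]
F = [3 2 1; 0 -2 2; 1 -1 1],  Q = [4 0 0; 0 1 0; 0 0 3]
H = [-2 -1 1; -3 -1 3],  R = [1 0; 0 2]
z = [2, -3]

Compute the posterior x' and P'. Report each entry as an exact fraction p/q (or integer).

x̄ = F·x = [13, 2, 3]
P̄ = F·P·Fᵀ + Q = [34 -6 0; -6 37 18; 0 18 13]
y = z − H·x̄ = [27, 29]
S = H·P̄·Hᵀ + R = [127 178; 178 318]
K = P̄·Hᵀ·S⁻¹ = [-1314/4351 -578/4351; -4228/4351 5691/8702; -2664/4351 3557/8702]
x' = x̄ + K·y = [4323/4351, -45869/8702, -14597/8702]
P' = (I − K·H)·P̄ = [10978/4351 -15074/4351 5568/4351; -15074/4351 63597/8702 -5155/8702; 5568/4351 -5155/8702 11789/8702]

x' = [4323/4351, -45869/8702, -14597/8702]
P' = [10978/4351 -15074/4351 5568/4351; -15074/4351 63597/8702 -5155/8702; 5568/4351 -5155/8702 11789/8702]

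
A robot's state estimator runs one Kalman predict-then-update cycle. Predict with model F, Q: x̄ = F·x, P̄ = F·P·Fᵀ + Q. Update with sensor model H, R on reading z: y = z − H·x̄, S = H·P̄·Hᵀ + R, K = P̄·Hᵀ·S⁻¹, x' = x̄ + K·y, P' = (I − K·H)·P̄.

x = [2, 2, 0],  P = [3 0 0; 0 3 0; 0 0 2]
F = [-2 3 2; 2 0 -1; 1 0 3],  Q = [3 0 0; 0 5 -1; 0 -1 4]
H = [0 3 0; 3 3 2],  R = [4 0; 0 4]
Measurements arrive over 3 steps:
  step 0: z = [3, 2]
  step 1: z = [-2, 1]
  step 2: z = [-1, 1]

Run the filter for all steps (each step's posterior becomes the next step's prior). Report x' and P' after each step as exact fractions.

step 0: x̄ = F·x = [2, 4, 2]
step 0: P̄ = F·P·Fᵀ + Q = [50 -16 6; -16 19 -1; 6 -1 25]
step 0: y = z − H·x̄ = [-9, -20]
step 0: S = H·P̄·Hᵀ + R = [175 21; 21 497]
step 0: K = P̄·Hᵀ·S⁻¹ = [-1875/6181 1497/6181; 2013/6181 2/6181; -204/6181 817/6181]
step 0: x' = x̄ + K·y = [-703/6181, 6567/6181, -306/883]
step 0: P' = (I − K·H)·P̄ = [48392/6181 -2500/6181 -65844/6181; -2500/6181 2684/6181 -272/6181; -65844/6181 -272/6181 100808/6181]
step 1: x̄ = F·x = [16823/6181, 736/6181, -7129/6181]
step 1: P̄ = F·P·Fᵀ + Q = [1192987/6181 -804432/6181 761492/6181; -804432/6181 588657/6181 -541041/6181; 761492/6181 -541041/6181 585324/6181]
step 1: y = z − H·x̄ = [-14570/6181, -32238/6181]
step 1: S = H·P̄·Hᵀ + R = [5322637/6181 -5188221/6181; -5188221/6181 6566452/6181]
step 1: K = P̄·Hᵀ·S⁻¹ = [-2148909561/9097625401 2027168359/9097625401; 2971254915/9097625401 -48423396/9097625401; -1306153125/9097625401 1506178338/9097625401]
step 1: x' = x̄ + K·y = [19253698571/9097625401, -5668056686/9097625401, -15269777983/9097625401]
step 1: P' = (I − K·H)·P̄ = [35115645540/9097625401 -2865212748/9097625401 -44321312470/9097625401; -2865212748/9097625401 3961673220/9097625401 -1741537500/9097625401; -44321312470/9097625401 -1741537500/9097625401 72106631631/9097625401]
step 2: x̄ = F·x = [-86051123166/9097625401, 53777175125/9097625401, -26555635378/9097625401]
step 2: P̄ = F·P·Fᵀ + Q = [859891646603/9097625401 -562570384230/9097625401 515424272842/9097625401; -562570384230/9097625401 435342590676/9097625401 -376792791564/9097625401; 515424272842/9097625401 -376792791564/9097625401 454537957003/9097625401]
step 2: y = z − H·x̄ = [-170429150776/9097625401, 159030740280/9097625401]
step 2: S = H·P̄·Hᵀ + R = [3954473817688/9097625401 -3405806891370/9097625401; -3405806891370/9097625401 5048961324323/9097625401]
step 2: K = P̄·Hᵀ·S⁻¹ = [-54202628591190/229907926889681 50993876702141/229907926889681; 74952988521786/229907926889681 -1135268963790/229907926889681; -32828443341579/229907926889681 38188814928470/229907926889681]
step 2: x' = x̄ + K·y = [-267820810806726/229907926889681, -64952992962611/229907926889681, 611452758968086/229907926889681]
step 2: P' = (I − K·H)·P̄ = [897582573643320/229907926889681 -72270171454920/229907926889681 -1135980849878318/229907926889681; -72270171454920/229907926889681 99937318029048/229907926889681 -43771257788772/229907926889681; -1135980849878318/229907926889681 -43771257788772/229907926889681 1846005791357575/229907926889681]

step 0: x' = [-703/6181, 6567/6181, -306/883], P' = [48392/6181 -2500/6181 -65844/6181; -2500/6181 2684/6181 -272/6181; -65844/6181 -272/6181 100808/6181]
step 1: x' = [19253698571/9097625401, -5668056686/9097625401, -15269777983/9097625401], P' = [35115645540/9097625401 -2865212748/9097625401 -44321312470/9097625401; -2865212748/9097625401 3961673220/9097625401 -1741537500/9097625401; -44321312470/9097625401 -1741537500/9097625401 72106631631/9097625401]
step 2: x' = [-267820810806726/229907926889681, -64952992962611/229907926889681, 611452758968086/229907926889681], P' = [897582573643320/229907926889681 -72270171454920/229907926889681 -1135980849878318/229907926889681; -72270171454920/229907926889681 99937318029048/229907926889681 -43771257788772/229907926889681; -1135980849878318/229907926889681 -43771257788772/229907926889681 1846005791357575/229907926889681]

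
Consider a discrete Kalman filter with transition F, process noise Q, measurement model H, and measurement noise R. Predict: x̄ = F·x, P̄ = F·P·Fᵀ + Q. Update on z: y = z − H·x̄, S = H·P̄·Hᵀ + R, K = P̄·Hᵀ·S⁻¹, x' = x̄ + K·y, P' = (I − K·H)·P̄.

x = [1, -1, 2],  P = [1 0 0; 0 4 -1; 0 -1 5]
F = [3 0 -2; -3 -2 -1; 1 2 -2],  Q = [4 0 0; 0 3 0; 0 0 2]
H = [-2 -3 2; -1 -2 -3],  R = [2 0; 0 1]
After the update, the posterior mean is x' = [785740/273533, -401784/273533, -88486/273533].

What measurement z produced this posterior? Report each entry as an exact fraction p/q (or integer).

x̄ = F·x = [-1, -3, -5]
P̄ = F·P·Fᵀ + Q = [33 -3 27; -3 29 -11; 27 -11 47]
S = H·P̄·Hᵀ + R = [463 -10; -10 591]
K = P̄·Hᵀ·S⁻¹ = [-2853/273533 -50034/273533; -61093/273533 -11216/273533; 41683/273533 -66868/273533]
x' − x̄ = [1059273/273533, 418815/273533, 1279179/273533] = K·y
y = (KᵀK)⁻¹·Kᵀ·(x' − x̄) = [-3, -21]
z = y + H·x̄ = [-3, -21] + [1, 22] = [-2, 1]

z = [-2, 1]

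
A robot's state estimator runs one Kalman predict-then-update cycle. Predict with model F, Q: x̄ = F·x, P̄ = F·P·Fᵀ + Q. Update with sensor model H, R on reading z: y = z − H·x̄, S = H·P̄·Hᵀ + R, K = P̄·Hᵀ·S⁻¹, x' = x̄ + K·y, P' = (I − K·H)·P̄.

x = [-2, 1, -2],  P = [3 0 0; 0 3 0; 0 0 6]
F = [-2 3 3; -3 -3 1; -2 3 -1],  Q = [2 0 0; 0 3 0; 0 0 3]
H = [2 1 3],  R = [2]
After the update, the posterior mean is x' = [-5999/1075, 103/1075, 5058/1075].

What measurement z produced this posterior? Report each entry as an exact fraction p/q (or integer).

x̄ = F·x = [1, 1, 9]
P̄ = F·P·Fᵀ + Q = [95 9 21; 9 63 -15; 21 -15 48]
S = H·P̄·Hᵀ + R = [1075]
K = P̄·Hᵀ·S⁻¹ = [262/1075; 36/1075; 171/1075]
x' − x̄ = [-7074/1075, -972/1075, -4617/1075] = K·y
y = (KᵀK)⁻¹·Kᵀ·(x' − x̄) = [-27]
z = y + H·x̄ = [-27] + [30] = [3]

z = [3]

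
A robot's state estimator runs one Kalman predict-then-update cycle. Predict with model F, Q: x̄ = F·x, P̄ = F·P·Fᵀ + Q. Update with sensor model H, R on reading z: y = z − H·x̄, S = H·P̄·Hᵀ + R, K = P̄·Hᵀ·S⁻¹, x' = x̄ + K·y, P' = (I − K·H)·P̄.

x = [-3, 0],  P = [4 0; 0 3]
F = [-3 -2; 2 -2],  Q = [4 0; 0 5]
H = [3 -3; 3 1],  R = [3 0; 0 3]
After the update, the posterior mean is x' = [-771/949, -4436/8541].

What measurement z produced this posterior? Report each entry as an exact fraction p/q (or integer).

z = [-1, -3]

x̄ = F·x = [9, -6]
P̄ = F·P·Fᵀ + Q = [52 -12; -12 33]
S = H·P̄·Hᵀ + R = [984 441; 441 432]
K = P̄·Hᵀ·S⁻¹ = [80/949 704/2847; -2111/8541 6287/25623]
x' − x̄ = [-9312/949, 46810/8541] = K·y
y = (KᵀK)⁻¹·Kᵀ·(x' − x̄) = [-46, -24]
z = y + H·x̄ = [-46, -24] + [45, 21] = [-1, -3]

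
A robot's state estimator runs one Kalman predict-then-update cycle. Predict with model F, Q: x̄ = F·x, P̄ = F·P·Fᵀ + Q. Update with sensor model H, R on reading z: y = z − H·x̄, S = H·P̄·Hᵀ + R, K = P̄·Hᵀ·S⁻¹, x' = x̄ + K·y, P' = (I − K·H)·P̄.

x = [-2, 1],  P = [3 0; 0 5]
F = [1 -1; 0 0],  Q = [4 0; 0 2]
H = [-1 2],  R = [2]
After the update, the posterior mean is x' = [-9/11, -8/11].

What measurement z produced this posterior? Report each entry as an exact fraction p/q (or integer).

z = [-1]

x̄ = F·x = [-3, 0]
P̄ = F·P·Fᵀ + Q = [12 0; 0 2]
S = H·P̄·Hᵀ + R = [22]
K = P̄·Hᵀ·S⁻¹ = [-6/11; 2/11]
x' − x̄ = [24/11, -8/11] = K·y
y = (KᵀK)⁻¹·Kᵀ·(x' − x̄) = [-4]
z = y + H·x̄ = [-4] + [3] = [-1]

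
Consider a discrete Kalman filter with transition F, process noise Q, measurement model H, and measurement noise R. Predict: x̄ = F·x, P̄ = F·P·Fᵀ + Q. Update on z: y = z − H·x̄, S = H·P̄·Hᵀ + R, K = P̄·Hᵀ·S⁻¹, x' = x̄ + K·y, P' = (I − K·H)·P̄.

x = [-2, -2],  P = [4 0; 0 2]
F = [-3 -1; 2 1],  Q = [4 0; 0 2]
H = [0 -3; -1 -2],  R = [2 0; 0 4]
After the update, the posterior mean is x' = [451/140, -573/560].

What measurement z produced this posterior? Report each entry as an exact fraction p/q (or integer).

x̄ = F·x = [8, -6]
P̄ = F·P·Fᵀ + Q = [42 -26; -26 20]
S = H·P̄·Hᵀ + R = [182 42; 42 22]
K = P̄·Hᵀ·S⁻¹ = [81/140 -13/20; -183/560 -1/80]
x' − x̄ = [-669/140, 2787/560] = K·y
y = (KᵀK)⁻¹·Kᵀ·(x' − x̄) = [-15, -6]
z = y + H·x̄ = [-15, -6] + [18, 4] = [3, -2]

z = [3, -2]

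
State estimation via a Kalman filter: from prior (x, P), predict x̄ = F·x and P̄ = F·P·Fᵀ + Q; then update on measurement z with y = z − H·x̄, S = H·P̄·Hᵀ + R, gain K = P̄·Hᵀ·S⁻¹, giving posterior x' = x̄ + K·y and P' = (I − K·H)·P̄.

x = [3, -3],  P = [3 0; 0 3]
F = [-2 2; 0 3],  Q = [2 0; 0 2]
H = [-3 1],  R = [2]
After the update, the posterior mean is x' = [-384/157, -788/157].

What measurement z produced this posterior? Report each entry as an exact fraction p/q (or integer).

z = [2]

x̄ = F·x = [-12, -9]
P̄ = F·P·Fᵀ + Q = [26 18; 18 29]
S = H·P̄·Hᵀ + R = [157]
K = P̄·Hᵀ·S⁻¹ = [-60/157; -25/157]
x' − x̄ = [1500/157, 625/157] = K·y
y = (KᵀK)⁻¹·Kᵀ·(x' − x̄) = [-25]
z = y + H·x̄ = [-25] + [27] = [2]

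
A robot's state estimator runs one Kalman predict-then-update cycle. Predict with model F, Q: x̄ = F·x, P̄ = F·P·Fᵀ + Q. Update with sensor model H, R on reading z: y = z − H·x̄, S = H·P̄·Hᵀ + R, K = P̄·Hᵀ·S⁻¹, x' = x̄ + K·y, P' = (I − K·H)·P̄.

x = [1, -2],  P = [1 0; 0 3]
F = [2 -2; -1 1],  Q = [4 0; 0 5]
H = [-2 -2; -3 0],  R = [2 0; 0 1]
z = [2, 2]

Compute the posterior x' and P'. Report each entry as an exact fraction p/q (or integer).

x̄ = F·x = [6, -3]
P̄ = F·P·Fᵀ + Q = [20 -8; -8 9]
y = z − H·x̄ = [8, 20]
S = H·P̄·Hᵀ + R = [54 72; 72 181]
K = P̄·Hᵀ·S⁻¹ = [-4/765 -28/85; -209/459 16/51]
x' = x̄ + K·y = [-482/765, -169/459]
P' = (I − K·H)·P̄ = [28/255 -16/153; -16/153 257/459]

x' = [-482/765, -169/459]
P' = [28/255 -16/153; -16/153 257/459]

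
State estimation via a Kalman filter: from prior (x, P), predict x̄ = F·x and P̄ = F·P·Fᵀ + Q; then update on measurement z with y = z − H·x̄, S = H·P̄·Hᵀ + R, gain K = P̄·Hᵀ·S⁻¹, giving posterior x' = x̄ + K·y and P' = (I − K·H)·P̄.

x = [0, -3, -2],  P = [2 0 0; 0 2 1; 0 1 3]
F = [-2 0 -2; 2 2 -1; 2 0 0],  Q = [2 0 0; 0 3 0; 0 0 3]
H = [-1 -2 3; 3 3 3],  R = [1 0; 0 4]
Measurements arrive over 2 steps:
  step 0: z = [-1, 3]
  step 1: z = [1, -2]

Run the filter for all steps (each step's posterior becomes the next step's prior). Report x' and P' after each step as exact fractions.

step 0: x̄ = F·x = [4, -4, 0]
step 0: P̄ = F·P·Fᵀ + Q = [22 -6 -8; -6 18 8; -8 8 11]
step 0: y = z − H·x̄ = [-5, 3]
step 0: S = H·P̄·Hᵀ + R = [122 -45; -45 355]
step 0: K = P̄·Hᵀ·S⁻¹ = [-2198/8257 1398/41285; 114/8257 1410/8257; 2072/8257 5151/41285]
step 0: x' = x̄ + K·y = [224284/41285, -29368/8257, -36347/41285]
step 0: P' = (I − K·H)·P̄ = [501058/41285 -79506/8257 -101664/41285; -79506/8257 64710/8257 16676/8257; -101664/41285 16676/8257 25152/41285]
step 1: x̄ = F·x = [-375874/41285, 38247/8257, 448568/41285]
step 1: P̄ = F·P·Fᵀ + Q = [1374098/41285 -98800/8257 -1597576/41285; -98800/8257 68067/8257 123488/8257; -1597576/41285 123488/8257 2128087/41285]
step 1: y = z − H·x̄ = [-1297823/41285, -874357/41285]
step 1: S = H·P̄·Hᵀ + R = [22129682/41285 9701343/41285; 9701343/41285 8213372/41285]
step 1: K = P̄·Hᵀ·S⁻¹ = [-524503426/2122883723 63192138/2122883723; 4429745/2122883723 354379020/2122883723; 533008805/2122883723 260550507/2122883723]
step 1: x' = x̄ + K·y = [-4177708002/2122883723, 2188854718/2122883723, 791872590/2122883723]
step 1: P' = (I − K·H)·P̄ = [8156841582/2122883723 -6370018870/2122883723 -1702566528/2122883723; -6370018870/2122883723 5378632363/2122883723 1463891867/2122883723; -1702566528/2122883723 1463891867/2122883723 586075337/2122883723]

step 0: x' = [224284/41285, -29368/8257, -36347/41285], P' = [501058/41285 -79506/8257 -101664/41285; -79506/8257 64710/8257 16676/8257; -101664/41285 16676/8257 25152/41285]
step 1: x' = [-4177708002/2122883723, 2188854718/2122883723, 791872590/2122883723], P' = [8156841582/2122883723 -6370018870/2122883723 -1702566528/2122883723; -6370018870/2122883723 5378632363/2122883723 1463891867/2122883723; -1702566528/2122883723 1463891867/2122883723 586075337/2122883723]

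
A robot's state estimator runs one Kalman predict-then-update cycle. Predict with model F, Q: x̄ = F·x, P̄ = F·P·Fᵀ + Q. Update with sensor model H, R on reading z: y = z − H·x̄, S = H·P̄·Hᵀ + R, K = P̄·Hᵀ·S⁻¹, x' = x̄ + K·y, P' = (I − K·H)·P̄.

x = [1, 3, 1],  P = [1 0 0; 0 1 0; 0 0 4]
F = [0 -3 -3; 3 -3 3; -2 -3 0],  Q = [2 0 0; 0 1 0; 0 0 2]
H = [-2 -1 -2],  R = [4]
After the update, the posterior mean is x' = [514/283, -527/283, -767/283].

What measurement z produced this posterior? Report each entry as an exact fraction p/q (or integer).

z = [3]

x̄ = F·x = [-12, -3, -11]
P̄ = F·P·Fᵀ + Q = [47 -27 9; -27 55 3; 9 3 15]
S = H·P̄·Hᵀ + R = [283]
K = P̄·Hᵀ·S⁻¹ = [-85/283; -7/283; -51/283]
x' − x̄ = [3910/283, 322/283, 2346/283] = K·y
y = (KᵀK)⁻¹·Kᵀ·(x' − x̄) = [-46]
z = y + H·x̄ = [-46] + [49] = [3]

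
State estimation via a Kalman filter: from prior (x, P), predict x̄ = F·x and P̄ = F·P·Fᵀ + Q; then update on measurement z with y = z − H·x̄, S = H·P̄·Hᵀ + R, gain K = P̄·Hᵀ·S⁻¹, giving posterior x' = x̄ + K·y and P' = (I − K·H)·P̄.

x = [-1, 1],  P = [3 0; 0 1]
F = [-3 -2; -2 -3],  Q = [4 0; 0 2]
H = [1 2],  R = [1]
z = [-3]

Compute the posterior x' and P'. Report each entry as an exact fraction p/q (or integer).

x' = [29/112, -13/8]
P' = [951/224 -31/16; -31/16 9/8]

x̄ = F·x = [1, -1]
P̄ = F·P·Fᵀ + Q = [35 24; 24 23]
y = z − H·x̄ = [-2]
S = H·P̄·Hᵀ + R = [224]
K = P̄·Hᵀ·S⁻¹ = [83/224; 5/16]
x' = x̄ + K·y = [29/112, -13/8]
P' = (I − K·H)·P̄ = [951/224 -31/16; -31/16 9/8]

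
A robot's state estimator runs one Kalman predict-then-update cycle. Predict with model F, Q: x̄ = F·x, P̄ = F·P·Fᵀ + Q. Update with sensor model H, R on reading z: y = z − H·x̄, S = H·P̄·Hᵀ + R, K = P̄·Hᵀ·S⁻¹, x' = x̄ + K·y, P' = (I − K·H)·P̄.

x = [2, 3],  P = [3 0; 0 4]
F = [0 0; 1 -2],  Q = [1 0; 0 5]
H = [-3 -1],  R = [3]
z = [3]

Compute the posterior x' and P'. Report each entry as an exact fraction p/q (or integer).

x' = [1/12, -10/3]
P' = [3/4 -2; -2 8]

x̄ = F·x = [0, -4]
P̄ = F·P·Fᵀ + Q = [1 0; 0 24]
y = z − H·x̄ = [-1]
S = H·P̄·Hᵀ + R = [36]
K = P̄·Hᵀ·S⁻¹ = [-1/12; -2/3]
x' = x̄ + K·y = [1/12, -10/3]
P' = (I − K·H)·P̄ = [3/4 -2; -2 8]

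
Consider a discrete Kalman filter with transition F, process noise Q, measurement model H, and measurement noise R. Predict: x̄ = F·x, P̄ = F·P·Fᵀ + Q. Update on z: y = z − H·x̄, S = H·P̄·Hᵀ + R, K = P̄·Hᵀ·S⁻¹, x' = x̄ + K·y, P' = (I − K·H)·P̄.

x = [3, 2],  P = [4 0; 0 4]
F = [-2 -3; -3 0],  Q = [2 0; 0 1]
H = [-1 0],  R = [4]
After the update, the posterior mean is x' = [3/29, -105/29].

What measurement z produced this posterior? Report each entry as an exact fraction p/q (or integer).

z = [-1]

x̄ = F·x = [-12, -9]
P̄ = F·P·Fᵀ + Q = [54 24; 24 37]
S = H·P̄·Hᵀ + R = [58]
K = P̄·Hᵀ·S⁻¹ = [-27/29; -12/29]
x' − x̄ = [351/29, 156/29] = K·y
y = (KᵀK)⁻¹·Kᵀ·(x' − x̄) = [-13]
z = y + H·x̄ = [-13] + [12] = [-1]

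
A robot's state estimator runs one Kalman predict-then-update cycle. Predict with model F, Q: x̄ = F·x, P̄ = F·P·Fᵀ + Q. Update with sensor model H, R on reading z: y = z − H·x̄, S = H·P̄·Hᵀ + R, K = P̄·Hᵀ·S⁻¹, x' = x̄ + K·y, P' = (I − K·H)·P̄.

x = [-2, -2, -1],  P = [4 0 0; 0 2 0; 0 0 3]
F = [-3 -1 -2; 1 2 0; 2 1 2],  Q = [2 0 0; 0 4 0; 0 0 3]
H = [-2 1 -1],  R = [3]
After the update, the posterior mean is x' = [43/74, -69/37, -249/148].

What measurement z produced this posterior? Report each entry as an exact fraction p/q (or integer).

z = [-1]

x̄ = F·x = [10, -6, -8]
P̄ = F·P·Fᵀ + Q = [52 -16 -38; -16 16 12; -38 12 33]
S = H·P̄·Hᵀ + R = [148]
K = P̄·Hᵀ·S⁻¹ = [-41/74; 9/37; 55/148]
x' − x̄ = [-697/74, 153/37, 935/148] = K·y
y = (KᵀK)⁻¹·Kᵀ·(x' − x̄) = [17]
z = y + H·x̄ = [17] + [-18] = [-1]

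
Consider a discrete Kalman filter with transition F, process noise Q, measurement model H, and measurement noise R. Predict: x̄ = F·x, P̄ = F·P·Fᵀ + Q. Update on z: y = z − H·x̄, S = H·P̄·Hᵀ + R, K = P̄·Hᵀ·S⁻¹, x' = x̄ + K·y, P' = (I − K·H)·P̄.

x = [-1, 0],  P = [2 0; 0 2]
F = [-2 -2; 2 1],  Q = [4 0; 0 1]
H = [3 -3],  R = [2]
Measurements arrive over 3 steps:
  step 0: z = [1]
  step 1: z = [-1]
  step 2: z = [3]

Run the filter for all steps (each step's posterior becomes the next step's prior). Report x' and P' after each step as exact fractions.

step 0: x' = [-62/497, -235/497], P' = [724/497 660/497; 660/497 706/497]
step 1: x' = [-39342/327361, 67541/327361], P' = [373052/327361 330540/327361; 330540/327361 360554/327361]
step 2: x' = [84316834/169706969, -84644903/169706969], P' = [192843868/169706969 170674380/169706969; 170674380/169706969 186072058/169706969]

step 0: x̄ = F·x = [2, -2]
step 0: P̄ = F·P·Fᵀ + Q = [20 -12; -12 11]
step 0: y = z − H·x̄ = [-11]
step 0: S = H·P̄·Hᵀ + R = [497]
step 0: K = P̄·Hᵀ·S⁻¹ = [96/497; -69/497]
step 0: x' = x̄ + K·y = [-62/497, -235/497]
step 0: P' = (I − K·H)·P̄ = [724/497 660/497; 660/497 706/497]
step 1: x̄ = F·x = [594/497, -359/497]
step 1: P̄ = F·P·Fᵀ + Q = [12988/497 -8268/497; -8268/497 6739/497]
step 1: y = z − H·x̄ = [-3356/497]
step 1: S = H·P̄·Hᵀ + R = [327361/497]
step 1: K = P̄·Hᵀ·S⁻¹ = [63768/327361; -45021/327361]
step 1: x' = x̄ + K·y = [-39342/327361, 67541/327361]
step 1: P' = (I − K·H)·P̄ = [373052/327361 330540/327361; 330540/327361 360554/327361]
step 2: x̄ = F·x = [-56398/327361, -11143/327361]
step 2: P̄ = F·P·Fᵀ + Q = [6888188/327361 -4196556/327361; -4196556/327361 3502283/327361]
step 2: y = z − H·x̄ = [1117848/327361]
step 2: S = H·P̄·Hᵀ + R = [169706969/327361]
step 2: K = P̄·Hᵀ·S⁻¹ = [33254232/169706969; -23096517/169706969]
step 2: x' = x̄ + K·y = [84316834/169706969, -84644903/169706969]
step 2: P' = (I − K·H)·P̄ = [192843868/169706969 170674380/169706969; 170674380/169706969 186072058/169706969]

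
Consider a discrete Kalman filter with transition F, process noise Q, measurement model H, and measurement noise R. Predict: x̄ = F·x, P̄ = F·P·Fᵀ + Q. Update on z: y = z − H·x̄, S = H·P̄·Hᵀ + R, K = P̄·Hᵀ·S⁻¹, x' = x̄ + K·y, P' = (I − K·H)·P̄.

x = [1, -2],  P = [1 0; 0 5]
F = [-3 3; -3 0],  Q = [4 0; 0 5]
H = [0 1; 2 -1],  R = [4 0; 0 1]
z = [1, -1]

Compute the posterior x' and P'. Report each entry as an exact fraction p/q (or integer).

x̄ = F·x = [-9, -3]
P̄ = F·P·Fᵀ + Q = [58 9; 9 14]
y = z − H·x̄ = [4, 14]
S = H·P̄·Hᵀ + R = [18 4; 4 211]
K = P̄·Hᵀ·S⁻¹ = [1471/3782 945/1891; 1469/1891 8/1891]
x' = x̄ + K·y = [-847/1891, 315/1891]
P' = (I − K·H)·P̄ = [3887/3782 2942/1891; 2942/1891 5876/1891]

x' = [-847/1891, 315/1891]
P' = [3887/3782 2942/1891; 2942/1891 5876/1891]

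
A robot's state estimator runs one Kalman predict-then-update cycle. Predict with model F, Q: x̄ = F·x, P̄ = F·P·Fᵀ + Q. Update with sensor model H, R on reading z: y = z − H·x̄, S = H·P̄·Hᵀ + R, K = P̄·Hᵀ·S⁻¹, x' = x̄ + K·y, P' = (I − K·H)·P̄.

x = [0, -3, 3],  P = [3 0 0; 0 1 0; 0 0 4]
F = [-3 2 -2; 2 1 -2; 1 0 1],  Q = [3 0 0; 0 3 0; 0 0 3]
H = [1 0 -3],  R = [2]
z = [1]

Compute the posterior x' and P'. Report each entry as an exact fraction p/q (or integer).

x' = [-353/122, -516/61, -151/122]
P' = [1999/244 -303/122 599/244; -303/122 1943/61 -103/122; 599/244 -103/122 231/244]

x̄ = F·x = [-12, -9, 3]
P̄ = F·P·Fᵀ + Q = [50 0 -17; 0 32 -2; -17 -2 10]
y = z − H·x̄ = [22]
S = H·P̄·Hᵀ + R = [244]
K = P̄·Hᵀ·S⁻¹ = [101/244; 3/122; -47/244]
x' = x̄ + K·y = [-353/122, -516/61, -151/122]
P' = (I − K·H)·P̄ = [1999/244 -303/122 599/244; -303/122 1943/61 -103/122; 599/244 -103/122 231/244]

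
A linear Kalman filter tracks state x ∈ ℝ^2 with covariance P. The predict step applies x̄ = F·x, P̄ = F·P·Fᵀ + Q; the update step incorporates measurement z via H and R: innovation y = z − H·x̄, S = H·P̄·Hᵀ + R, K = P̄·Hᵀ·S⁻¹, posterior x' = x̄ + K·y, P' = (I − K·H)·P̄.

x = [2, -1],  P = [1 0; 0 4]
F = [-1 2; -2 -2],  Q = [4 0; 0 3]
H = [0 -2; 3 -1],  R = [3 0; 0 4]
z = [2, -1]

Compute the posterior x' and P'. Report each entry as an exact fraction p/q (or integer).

x̄ = F·x = [-4, -2]
P̄ = F·P·Fᵀ + Q = [21 -14; -14 23]
y = z − H·x̄ = [-2, 9]
S = H·P̄·Hᵀ + R = [95 130; 130 300]
K = P̄·Hᵀ·S⁻¹ = [-161/1160 147/464; -107/232 -39/2320]
x' = x̄ + K·y = [-2021/2320, -2851/2320]
P' = (I − K·H)·P̄ = [1141/2320 483/2320; 483/2320 321/464]

x' = [-2021/2320, -2851/2320]
P' = [1141/2320 483/2320; 483/2320 321/464]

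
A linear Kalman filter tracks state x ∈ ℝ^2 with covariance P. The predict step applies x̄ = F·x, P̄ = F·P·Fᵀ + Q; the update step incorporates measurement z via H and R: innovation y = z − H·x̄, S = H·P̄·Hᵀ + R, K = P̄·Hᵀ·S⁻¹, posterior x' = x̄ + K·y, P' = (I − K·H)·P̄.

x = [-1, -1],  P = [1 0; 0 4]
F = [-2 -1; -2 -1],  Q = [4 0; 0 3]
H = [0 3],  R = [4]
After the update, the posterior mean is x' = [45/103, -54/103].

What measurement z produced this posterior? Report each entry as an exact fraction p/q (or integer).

z = [-2]

x̄ = F·x = [3, 3]
P̄ = F·P·Fᵀ + Q = [12 8; 8 11]
S = H·P̄·Hᵀ + R = [103]
K = P̄·Hᵀ·S⁻¹ = [24/103; 33/103]
x' − x̄ = [-264/103, -363/103] = K·y
y = (KᵀK)⁻¹·Kᵀ·(x' − x̄) = [-11]
z = y + H·x̄ = [-11] + [9] = [-2]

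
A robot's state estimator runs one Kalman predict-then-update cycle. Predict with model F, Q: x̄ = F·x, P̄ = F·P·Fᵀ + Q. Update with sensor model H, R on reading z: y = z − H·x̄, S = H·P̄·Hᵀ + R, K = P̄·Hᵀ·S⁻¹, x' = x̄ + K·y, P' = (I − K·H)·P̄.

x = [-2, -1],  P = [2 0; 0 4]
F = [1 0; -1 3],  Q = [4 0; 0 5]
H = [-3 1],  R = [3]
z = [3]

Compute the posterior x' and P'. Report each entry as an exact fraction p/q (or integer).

x' = [-23/14, -15/8]
P' = [17/7 27/4; 27/4 345/16]

x̄ = F·x = [-2, -1]
P̄ = F·P·Fᵀ + Q = [6 -2; -2 43]
y = z − H·x̄ = [-2]
S = H·P̄·Hᵀ + R = [112]
K = P̄·Hᵀ·S⁻¹ = [-5/28; 7/16]
x' = x̄ + K·y = [-23/14, -15/8]
P' = (I − K·H)·P̄ = [17/7 27/4; 27/4 345/16]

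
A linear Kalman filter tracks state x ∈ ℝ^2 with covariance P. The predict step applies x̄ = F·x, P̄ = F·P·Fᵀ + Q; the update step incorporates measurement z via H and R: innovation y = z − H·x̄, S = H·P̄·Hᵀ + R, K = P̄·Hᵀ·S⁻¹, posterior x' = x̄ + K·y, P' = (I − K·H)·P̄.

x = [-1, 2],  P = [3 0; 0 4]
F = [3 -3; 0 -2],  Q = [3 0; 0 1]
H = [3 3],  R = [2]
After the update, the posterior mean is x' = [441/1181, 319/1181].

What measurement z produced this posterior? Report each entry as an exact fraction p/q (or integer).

x̄ = F·x = [-9, -4]
P̄ = F·P·Fᵀ + Q = [66 24; 24 17]
S = H·P̄·Hᵀ + R = [1181]
K = P̄·Hᵀ·S⁻¹ = [270/1181; 123/1181]
x' − x̄ = [11070/1181, 5043/1181] = K·y
y = (KᵀK)⁻¹·Kᵀ·(x' − x̄) = [41]
z = y + H·x̄ = [41] + [-39] = [2]

z = [2]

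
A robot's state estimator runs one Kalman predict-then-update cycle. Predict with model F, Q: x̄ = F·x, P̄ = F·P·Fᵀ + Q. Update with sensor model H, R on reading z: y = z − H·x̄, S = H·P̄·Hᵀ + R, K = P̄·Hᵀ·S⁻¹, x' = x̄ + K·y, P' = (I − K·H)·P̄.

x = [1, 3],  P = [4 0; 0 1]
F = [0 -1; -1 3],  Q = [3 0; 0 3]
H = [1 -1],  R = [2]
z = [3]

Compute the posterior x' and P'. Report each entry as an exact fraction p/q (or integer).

x' = [1/2, -3/2]
P' = [9/4 7/4; 7/4 87/28]

x̄ = F·x = [-3, 8]
P̄ = F·P·Fᵀ + Q = [4 -3; -3 16]
y = z − H·x̄ = [14]
S = H·P̄·Hᵀ + R = [28]
K = P̄·Hᵀ·S⁻¹ = [1/4; -19/28]
x' = x̄ + K·y = [1/2, -3/2]
P' = (I − K·H)·P̄ = [9/4 7/4; 7/4 87/28]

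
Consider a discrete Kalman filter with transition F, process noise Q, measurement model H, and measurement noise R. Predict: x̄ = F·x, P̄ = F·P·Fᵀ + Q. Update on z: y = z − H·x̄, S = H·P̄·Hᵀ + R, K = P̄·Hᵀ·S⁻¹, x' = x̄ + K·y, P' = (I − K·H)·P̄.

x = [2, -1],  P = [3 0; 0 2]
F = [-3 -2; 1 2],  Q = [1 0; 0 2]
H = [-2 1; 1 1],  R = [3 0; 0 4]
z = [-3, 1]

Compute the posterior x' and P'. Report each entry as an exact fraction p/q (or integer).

x̄ = F·x = [-4, 0]
P̄ = F·P·Fᵀ + Q = [36 -17; -17 13]
y = z − H·x̄ = [-11, 5]
S = H·P̄·Hᵀ + R = [228 -42; -42 19]
K = P̄·Hᵀ·S⁻¹ = [-893/2568 99/428; 725/2568 177/428]
x' = x̄ + K·y = [2521/2568, -2665/2568]
P' = (I − K·H)·P̄ = [1685/2568 691/2568; 691/2568 3557/2568]

x' = [2521/2568, -2665/2568]
P' = [1685/2568 691/2568; 691/2568 3557/2568]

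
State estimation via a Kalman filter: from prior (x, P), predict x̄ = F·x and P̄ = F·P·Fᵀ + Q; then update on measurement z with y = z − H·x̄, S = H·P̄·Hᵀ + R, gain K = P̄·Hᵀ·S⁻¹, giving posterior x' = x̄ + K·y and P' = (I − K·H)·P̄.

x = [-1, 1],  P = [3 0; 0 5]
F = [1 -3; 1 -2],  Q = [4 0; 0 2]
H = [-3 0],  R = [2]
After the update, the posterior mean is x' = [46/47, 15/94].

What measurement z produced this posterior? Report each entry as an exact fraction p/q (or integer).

x̄ = F·x = [-4, -3]
P̄ = F·P·Fᵀ + Q = [52 33; 33 25]
S = H·P̄·Hᵀ + R = [470]
K = P̄·Hᵀ·S⁻¹ = [-78/235; -99/470]
x' − x̄ = [234/47, 297/94] = K·y
y = (KᵀK)⁻¹·Kᵀ·(x' − x̄) = [-15]
z = y + H·x̄ = [-15] + [12] = [-3]

z = [-3]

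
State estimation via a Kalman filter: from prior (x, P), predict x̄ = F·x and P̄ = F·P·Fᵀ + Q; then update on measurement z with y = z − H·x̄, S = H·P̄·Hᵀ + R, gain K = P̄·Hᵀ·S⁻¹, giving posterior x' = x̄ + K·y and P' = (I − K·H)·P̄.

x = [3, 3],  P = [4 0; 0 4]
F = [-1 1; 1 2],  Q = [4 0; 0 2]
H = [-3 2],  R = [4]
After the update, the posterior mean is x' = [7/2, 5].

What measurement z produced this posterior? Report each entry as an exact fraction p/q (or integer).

x̄ = F·x = [0, 9]
P̄ = F·P·Fᵀ + Q = [12 4; 4 22]
S = H·P̄·Hᵀ + R = [152]
K = P̄·Hᵀ·S⁻¹ = [-7/38; 4/19]
x' − x̄ = [7/2, -4] = K·y
y = (KᵀK)⁻¹·Kᵀ·(x' − x̄) = [-19]
z = y + H·x̄ = [-19] + [18] = [-1]

z = [-1]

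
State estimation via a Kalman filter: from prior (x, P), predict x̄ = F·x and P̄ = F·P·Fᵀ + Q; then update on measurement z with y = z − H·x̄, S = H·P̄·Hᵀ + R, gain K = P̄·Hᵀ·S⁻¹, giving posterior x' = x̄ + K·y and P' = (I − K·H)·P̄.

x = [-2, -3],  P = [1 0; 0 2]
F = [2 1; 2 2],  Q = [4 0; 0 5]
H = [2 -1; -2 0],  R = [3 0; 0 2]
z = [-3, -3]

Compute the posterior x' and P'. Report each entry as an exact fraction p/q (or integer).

x' = [56/75, 799/300]
P' = [34/75 59/75; 59/75 1111/300]

x̄ = F·x = [-7, -10]
P̄ = F·P·Fᵀ + Q = [10 8; 8 17]
y = z − H·x̄ = [1, -17]
S = H·P̄·Hᵀ + R = [28 -24; -24 42]
K = P̄·Hᵀ·S⁻¹ = [1/25 -34/75; -71/100 -59/75]
x' = x̄ + K·y = [56/75, 799/300]
P' = (I − K·H)·P̄ = [34/75 59/75; 59/75 1111/300]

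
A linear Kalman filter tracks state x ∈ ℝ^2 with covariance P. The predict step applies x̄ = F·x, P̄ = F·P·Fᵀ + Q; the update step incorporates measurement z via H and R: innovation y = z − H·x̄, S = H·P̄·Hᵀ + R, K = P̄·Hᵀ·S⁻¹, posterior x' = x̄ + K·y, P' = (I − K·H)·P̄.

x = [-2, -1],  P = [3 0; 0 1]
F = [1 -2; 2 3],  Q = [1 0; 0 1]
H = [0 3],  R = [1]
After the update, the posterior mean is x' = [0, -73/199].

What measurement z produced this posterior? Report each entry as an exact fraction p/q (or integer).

z = [-1]

x̄ = F·x = [0, -7]
P̄ = F·P·Fᵀ + Q = [8 0; 0 22]
S = H·P̄·Hᵀ + R = [199]
K = P̄·Hᵀ·S⁻¹ = [0; 66/199]
x' − x̄ = [0, 1320/199] = K·y
y = (KᵀK)⁻¹·Kᵀ·(x' − x̄) = [20]
z = y + H·x̄ = [20] + [-21] = [-1]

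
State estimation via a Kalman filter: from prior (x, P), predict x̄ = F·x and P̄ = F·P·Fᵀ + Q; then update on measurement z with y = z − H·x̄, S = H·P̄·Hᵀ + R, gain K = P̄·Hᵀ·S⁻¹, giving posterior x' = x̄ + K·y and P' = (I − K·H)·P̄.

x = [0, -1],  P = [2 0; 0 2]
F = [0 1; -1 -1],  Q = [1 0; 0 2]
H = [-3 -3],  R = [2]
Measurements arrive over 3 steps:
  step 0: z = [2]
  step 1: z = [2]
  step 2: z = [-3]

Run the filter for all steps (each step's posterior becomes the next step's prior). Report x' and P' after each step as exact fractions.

step 0: x' = [-53/47, 23/47], P' = [132/47 -130/47; -130/47 138/47]
step 1: x' = [-1610/2551, 78/2551], P' = [4042/2551 -3688/2551; -3688/2551 3880/2551]
step 2: x' = [24087/110357, 84388/110357], P' = [140878/110357 -128400/110357; -128400/110357 139312/110357]

step 0: x̄ = F·x = [-1, 1]
step 0: P̄ = F·P·Fᵀ + Q = [3 -2; -2 6]
step 0: y = z − H·x̄ = [2]
step 0: S = H·P̄·Hᵀ + R = [47]
step 0: K = P̄·Hᵀ·S⁻¹ = [-3/47; -12/47]
step 0: x' = x̄ + K·y = [-53/47, 23/47]
step 0: P' = (I − K·H)·P̄ = [132/47 -130/47; -130/47 138/47]
step 1: x̄ = F·x = [23/47, 30/47]
step 1: P̄ = F·P·Fᵀ + Q = [185/47 -8/47; -8/47 104/47]
step 1: y = z − H·x̄ = [253/47]
step 1: S = H·P̄·Hᵀ + R = [2551/47]
step 1: K = P̄·Hᵀ·S⁻¹ = [-531/2551; -288/2551]
step 1: x' = x̄ + K·y = [-1610/2551, 78/2551]
step 1: P' = (I − K·H)·P̄ = [4042/2551 -3688/2551; -3688/2551 3880/2551]
step 2: x̄ = F·x = [78/2551, 1532/2551]
step 2: P̄ = F·P·Fᵀ + Q = [6431/2551 -192/2551; -192/2551 5648/2551]
step 2: y = z − H·x̄ = [-2823/2551]
step 2: S = H·P̄·Hᵀ + R = [110357/2551]
step 2: K = P̄·Hᵀ·S⁻¹ = [-18717/110357; -16368/110357]
step 2: x' = x̄ + K·y = [24087/110357, 84388/110357]
step 2: P' = (I − K·H)·P̄ = [140878/110357 -128400/110357; -128400/110357 139312/110357]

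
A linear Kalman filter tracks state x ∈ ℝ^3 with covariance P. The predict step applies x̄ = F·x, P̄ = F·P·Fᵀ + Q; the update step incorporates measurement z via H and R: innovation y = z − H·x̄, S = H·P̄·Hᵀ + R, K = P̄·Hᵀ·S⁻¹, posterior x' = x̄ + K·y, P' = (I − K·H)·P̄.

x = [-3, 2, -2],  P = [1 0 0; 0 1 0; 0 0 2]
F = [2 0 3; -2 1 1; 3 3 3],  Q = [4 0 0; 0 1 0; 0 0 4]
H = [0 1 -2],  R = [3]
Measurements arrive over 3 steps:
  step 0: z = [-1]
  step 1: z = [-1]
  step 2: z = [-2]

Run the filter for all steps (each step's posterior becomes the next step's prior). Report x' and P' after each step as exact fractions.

step 0: x' = [-758/159, 904/159, 494/159], P' = [2018/159 410/159 274/159; 410/159 1268/159 631/159; 274/159 631/159 431/159]
step 1: x' = [-353144/261077, 4876472/261077, 2569925/261077], P' = [2175141/261077 -1107026/261077 -461062/261077; -1107026/261077 11611868/261077 5777419/261077; -461062/261077 5777419/261077 3069902/261077]
step 2: x' = [-165300737/674898724, 8192919979/674898724, 1205546433/168724681], P' = [6414326635/674898724 -8351049597/674898724 -991094061/168724681; -8351049597/674898724 69468874655/674898724 8720830288/168724681; -991094061/168724681 8720830288/168724681 4505422277/168724681]

step 0: x̄ = F·x = [-12, 6, -9]
step 0: P̄ = F·P·Fᵀ + Q = [26 2 24; 2 8 3; 24 3 40]
step 0: y = z − H·x̄ = [-25]
step 0: S = H·P̄·Hᵀ + R = [159]
step 0: K = P̄·Hᵀ·S⁻¹ = [-46/159; 2/159; -77/159]
step 0: x' = x̄ + K·y = [-758/159, 904/159, 494/159]
step 0: P' = (I − K·H)·P̄ = [2018/159 410/159 274/159; 410/159 1268/159 631/159; 274/159 631/159 431/159]
step 1: x̄ = F·x = [-34/159, 2914/159, 640/53]
step 1: P̄ = F·P·Fᵀ + Q = [15875/159 -5162/159 9412/53; -5162/159 8456/159 -1759/53; 9412/53 -1759/53 19253/53]
step 1: y = z − H·x̄ = [767/159]
step 1: S = H·P̄·Hᵀ + R = [261077/159]
step 1: K = P̄·Hᵀ·S⁻¹ = [-61634/261077; 19010/261077; -120795/261077]
step 1: x' = x̄ + K·y = [-353144/261077, 4876472/261077, 2569925/261077]
step 1: P' = (I − K·H)·P̄ = [2175141/261077 -1107026/261077 -461062/261077; -1107026/261077 11611868/261077 5777419/261077; -461062/261077 5777419/261077 3069902/261077]
step 2: x̄ = F·x = [7003487/261077, 8152685/261077, 21279759/261077]
step 2: P̄ = F·P·Fᵀ + Q = [31841246/261077 17471595/261077 79118649/261077; 17471595/261077 41470601/261077 70363242/261077; 79118649/261077 70363242/261077 228524465/261077]
step 2: y = z − H·x̄ = [33884679/261077]
step 2: S = H·P̄·Hᵀ + R = [674898724/261077]
step 2: K = P̄·Hᵀ·S⁻¹ = [-140765703/674898724; -99255883/674898724; -96671422/168724681]
step 2: x' = x̄ + K·y = [-165300737/674898724, 8192919979/674898724, 1205546433/168724681]
step 2: P' = (I − K·H)·P̄ = [6414326635/674898724 -8351049597/674898724 -991094061/168724681; -8351049597/674898724 69468874655/674898724 8720830288/168724681; -991094061/168724681 8720830288/168724681 4505422277/168724681]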